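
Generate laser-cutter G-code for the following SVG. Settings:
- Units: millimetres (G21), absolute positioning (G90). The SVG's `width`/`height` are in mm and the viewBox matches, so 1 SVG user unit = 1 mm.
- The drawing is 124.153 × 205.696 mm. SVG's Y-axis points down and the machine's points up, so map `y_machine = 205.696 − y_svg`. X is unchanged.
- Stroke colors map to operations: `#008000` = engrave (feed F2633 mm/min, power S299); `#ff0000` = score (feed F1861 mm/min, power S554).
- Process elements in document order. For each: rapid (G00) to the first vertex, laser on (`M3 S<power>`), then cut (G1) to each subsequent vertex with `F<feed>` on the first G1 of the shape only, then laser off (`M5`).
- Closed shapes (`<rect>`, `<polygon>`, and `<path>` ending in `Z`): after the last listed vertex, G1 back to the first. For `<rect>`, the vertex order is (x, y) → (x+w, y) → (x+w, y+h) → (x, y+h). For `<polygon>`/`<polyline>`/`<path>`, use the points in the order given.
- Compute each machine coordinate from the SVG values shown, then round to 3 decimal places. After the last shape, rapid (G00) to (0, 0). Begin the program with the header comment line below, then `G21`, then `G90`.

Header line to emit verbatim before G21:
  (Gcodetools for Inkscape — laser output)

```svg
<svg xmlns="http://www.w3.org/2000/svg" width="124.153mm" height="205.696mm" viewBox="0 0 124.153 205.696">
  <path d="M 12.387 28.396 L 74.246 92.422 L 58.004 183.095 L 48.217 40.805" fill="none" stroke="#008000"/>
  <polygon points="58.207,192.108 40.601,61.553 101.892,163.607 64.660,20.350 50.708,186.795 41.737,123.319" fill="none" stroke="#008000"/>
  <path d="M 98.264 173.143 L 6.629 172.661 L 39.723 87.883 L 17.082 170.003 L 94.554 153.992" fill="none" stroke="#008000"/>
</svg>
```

1 u = 1 mm; y_m = 205.696 − y.

[1] `<path>` open polyline, #008000→engrave S299 F2633: (12.387,177.300) → (74.246,113.274) → (58.004,22.601) → (48.217,164.891)

[2] `<polygon>` closed polygon, #008000→engrave S299 F2633: (58.207,13.588) → (40.601,144.143) → (101.892,42.089) → (64.660,185.346) → (50.708,18.901) → (41.737,82.377) → (58.207,13.588) (closed)

[3] `<path>` open polyline, #008000→engrave S299 F2633: (98.264,32.553) → (6.629,33.035) → (39.723,117.813) → (17.082,35.693) → (94.554,51.704)

(Gcodetools for Inkscape — laser output)
G21
G90
G00 X12.387 Y177.300
M3 S299
G1 X74.246 Y113.274 F2633
G1 X58.004 Y22.601
G1 X48.217 Y164.891
M5
G00 X58.207 Y13.588
M3 S299
G1 X40.601 Y144.143 F2633
G1 X101.892 Y42.089
G1 X64.660 Y185.346
G1 X50.708 Y18.901
G1 X41.737 Y82.377
G1 X58.207 Y13.588
M5
G00 X98.264 Y32.553
M3 S299
G1 X6.629 Y33.035 F2633
G1 X39.723 Y117.813
G1 X17.082 Y35.693
G1 X94.554 Y51.704
M5
G00 X0.000 Y0.000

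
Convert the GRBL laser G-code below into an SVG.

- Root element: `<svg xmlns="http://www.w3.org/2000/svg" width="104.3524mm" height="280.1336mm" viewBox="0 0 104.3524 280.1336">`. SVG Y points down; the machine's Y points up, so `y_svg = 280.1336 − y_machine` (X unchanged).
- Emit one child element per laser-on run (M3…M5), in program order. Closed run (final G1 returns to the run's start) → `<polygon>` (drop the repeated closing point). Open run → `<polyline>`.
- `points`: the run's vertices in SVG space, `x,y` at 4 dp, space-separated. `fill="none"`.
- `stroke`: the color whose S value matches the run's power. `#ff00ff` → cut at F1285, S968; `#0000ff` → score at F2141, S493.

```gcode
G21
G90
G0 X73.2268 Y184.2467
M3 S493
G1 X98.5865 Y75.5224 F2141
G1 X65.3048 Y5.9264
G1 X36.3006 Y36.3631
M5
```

Each laser-on run becomes one SVG element. Flip Y back into SVG space with y_svg = 280.1336 − y_machine. Every run uses S493, so all elements get stroke `#0000ff` (score).

Run 1: The run is open, so emit a `<polyline>` with points (Y-flipped): 73.2268,95.8869 98.5865,204.6112 65.3048,274.2072 36.3006,243.7705.

<svg xmlns="http://www.w3.org/2000/svg" width="104.3524mm" height="280.1336mm" viewBox="0 0 104.3524 280.1336">
  <polyline points="73.2268,95.8869 98.5865,204.6112 65.3048,274.2072 36.3006,243.7705" fill="none" stroke="#0000ff"/>
</svg>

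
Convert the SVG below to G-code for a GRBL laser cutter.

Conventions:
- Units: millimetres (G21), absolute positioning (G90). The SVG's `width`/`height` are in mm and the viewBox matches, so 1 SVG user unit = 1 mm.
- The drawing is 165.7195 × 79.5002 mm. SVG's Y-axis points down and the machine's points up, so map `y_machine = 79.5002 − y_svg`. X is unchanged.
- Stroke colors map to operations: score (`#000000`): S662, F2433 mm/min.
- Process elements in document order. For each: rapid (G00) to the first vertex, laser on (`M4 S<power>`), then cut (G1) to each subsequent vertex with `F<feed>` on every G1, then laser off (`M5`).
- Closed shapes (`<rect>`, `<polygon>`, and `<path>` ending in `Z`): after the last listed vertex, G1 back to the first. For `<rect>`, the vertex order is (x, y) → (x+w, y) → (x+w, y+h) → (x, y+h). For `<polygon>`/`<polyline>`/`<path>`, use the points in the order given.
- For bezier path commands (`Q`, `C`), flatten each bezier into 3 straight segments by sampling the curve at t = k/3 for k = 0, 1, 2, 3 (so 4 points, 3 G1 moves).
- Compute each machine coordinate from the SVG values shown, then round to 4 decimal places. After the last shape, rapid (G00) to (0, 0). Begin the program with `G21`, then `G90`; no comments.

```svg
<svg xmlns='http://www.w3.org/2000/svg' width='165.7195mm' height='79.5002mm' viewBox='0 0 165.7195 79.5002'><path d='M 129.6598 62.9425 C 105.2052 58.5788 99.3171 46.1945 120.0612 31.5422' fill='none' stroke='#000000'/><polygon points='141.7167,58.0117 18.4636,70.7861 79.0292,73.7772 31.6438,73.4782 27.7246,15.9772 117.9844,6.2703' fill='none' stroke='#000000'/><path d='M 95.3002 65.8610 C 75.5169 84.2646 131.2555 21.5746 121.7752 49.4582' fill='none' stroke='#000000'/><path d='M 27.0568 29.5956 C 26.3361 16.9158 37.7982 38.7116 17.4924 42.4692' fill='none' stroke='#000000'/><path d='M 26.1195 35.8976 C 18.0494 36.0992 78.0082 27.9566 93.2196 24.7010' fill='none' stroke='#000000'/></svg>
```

Since the viewBox matches the mm dimensions, user units are millimetres directly. The only transform is the Y-flip y_m = 79.5002 − y_svg.

Shape 1 is a cubic bezier drawn with `<path>`. Its stroke #000000 means score at S662, F2433. After flipping Y the toolpath is (129.6598,16.5577) → (111.6928,23.3819) → (107.8958,34.2748) → (120.0612,47.9580).

Shape 2 is a closed polygon drawn with `<polygon>`. Its stroke #000000 means score at S662, F2433. After flipping Y the toolpath is (141.7167,21.4885) → (18.4636,8.7141) → (79.0292,5.7230) → (31.6438,6.0220) → (27.7246,63.5230) → (117.9844,73.2299) → (141.7167,21.4885), returning to the start.

Shape 3 is a cubic bezier drawn with `<path>`. Its stroke #000000 means score at S662, F2433. After flipping Y the toolpath is (95.3002,13.6392) → (95.4782,15.9088) → (114.7285,34.0924) → (121.7752,30.0420).

Shape 4 is a cubic bezier drawn with `<path>`. Its stroke #000000 means score at S662, F2433. After flipping Y the toolpath is (27.0568,49.9046) → (28.7692,53.0375) → (28.8367,44.8564) → (17.4924,37.0310).

Shape 5 is a cubic bezier drawn with `<path>`. Its stroke #000000 means score at S662, F2433. After flipping Y the toolpath is (26.1195,43.6026) → (36.5488,45.6924) → (67.2693,50.4046) → (93.2196,54.7992).

G21
G90
G00 X129.6598 Y16.5577
M4 S662
G1 X111.6928 Y23.3819 F2433
G1 X107.8958 Y34.2748 F2433
G1 X120.0612 Y47.9580 F2433
M5
G00 X141.7167 Y21.4885
M4 S662
G1 X18.4636 Y8.7141 F2433
G1 X79.0292 Y5.7230 F2433
G1 X31.6438 Y6.0220 F2433
G1 X27.7246 Y63.5230 F2433
G1 X117.9844 Y73.2299 F2433
G1 X141.7167 Y21.4885 F2433
M5
G00 X95.3002 Y13.6392
M4 S662
G1 X95.4782 Y15.9088 F2433
G1 X114.7285 Y34.0924 F2433
G1 X121.7752 Y30.0420 F2433
M5
G00 X27.0568 Y49.9046
M4 S662
G1 X28.7692 Y53.0375 F2433
G1 X28.8367 Y44.8564 F2433
G1 X17.4924 Y37.0310 F2433
M5
G00 X26.1195 Y43.6026
M4 S662
G1 X36.5488 Y45.6924 F2433
G1 X67.2693 Y50.4046 F2433
G1 X93.2196 Y54.7992 F2433
M5
G00 X0.0000 Y0.0000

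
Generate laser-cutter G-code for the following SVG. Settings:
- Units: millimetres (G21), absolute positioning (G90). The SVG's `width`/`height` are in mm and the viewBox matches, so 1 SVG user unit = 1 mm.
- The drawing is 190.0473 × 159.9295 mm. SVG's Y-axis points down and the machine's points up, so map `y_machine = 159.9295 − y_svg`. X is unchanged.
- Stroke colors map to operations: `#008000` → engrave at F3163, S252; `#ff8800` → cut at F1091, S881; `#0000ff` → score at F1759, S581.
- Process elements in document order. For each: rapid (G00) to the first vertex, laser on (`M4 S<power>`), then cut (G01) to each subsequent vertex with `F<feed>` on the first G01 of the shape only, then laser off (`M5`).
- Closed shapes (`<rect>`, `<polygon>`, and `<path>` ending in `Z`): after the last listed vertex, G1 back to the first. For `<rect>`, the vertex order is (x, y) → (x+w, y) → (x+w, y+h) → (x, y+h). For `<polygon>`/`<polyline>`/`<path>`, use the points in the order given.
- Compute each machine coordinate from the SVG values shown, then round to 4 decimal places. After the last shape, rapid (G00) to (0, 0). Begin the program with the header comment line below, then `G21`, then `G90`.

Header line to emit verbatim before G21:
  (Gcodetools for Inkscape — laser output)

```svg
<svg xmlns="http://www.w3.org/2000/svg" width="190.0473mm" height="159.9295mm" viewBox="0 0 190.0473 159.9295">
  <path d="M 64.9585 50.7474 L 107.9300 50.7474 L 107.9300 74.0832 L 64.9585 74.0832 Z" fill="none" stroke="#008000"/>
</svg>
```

Since the viewBox matches the mm dimensions, user units are millimetres directly. The only transform is the Y-flip y_m = 159.9295 − y_svg.

Shape 1 is a rectangle drawn with `<path>`. Its stroke #008000 means engrave at S252, F3163. After flipping Y the toolpath is (64.9585,109.1821) → (107.9300,109.1821) → (107.9300,85.8463) → (64.9585,85.8463) → (64.9585,109.1821), returning to the start.

(Gcodetools for Inkscape — laser output)
G21
G90
G00 X64.9585 Y109.1821
M4 S252
G01 X107.9300 Y109.1821 F3163
G01 X107.9300 Y85.8463
G01 X64.9585 Y85.8463
G01 X64.9585 Y109.1821
M5
G00 X0.0000 Y0.0000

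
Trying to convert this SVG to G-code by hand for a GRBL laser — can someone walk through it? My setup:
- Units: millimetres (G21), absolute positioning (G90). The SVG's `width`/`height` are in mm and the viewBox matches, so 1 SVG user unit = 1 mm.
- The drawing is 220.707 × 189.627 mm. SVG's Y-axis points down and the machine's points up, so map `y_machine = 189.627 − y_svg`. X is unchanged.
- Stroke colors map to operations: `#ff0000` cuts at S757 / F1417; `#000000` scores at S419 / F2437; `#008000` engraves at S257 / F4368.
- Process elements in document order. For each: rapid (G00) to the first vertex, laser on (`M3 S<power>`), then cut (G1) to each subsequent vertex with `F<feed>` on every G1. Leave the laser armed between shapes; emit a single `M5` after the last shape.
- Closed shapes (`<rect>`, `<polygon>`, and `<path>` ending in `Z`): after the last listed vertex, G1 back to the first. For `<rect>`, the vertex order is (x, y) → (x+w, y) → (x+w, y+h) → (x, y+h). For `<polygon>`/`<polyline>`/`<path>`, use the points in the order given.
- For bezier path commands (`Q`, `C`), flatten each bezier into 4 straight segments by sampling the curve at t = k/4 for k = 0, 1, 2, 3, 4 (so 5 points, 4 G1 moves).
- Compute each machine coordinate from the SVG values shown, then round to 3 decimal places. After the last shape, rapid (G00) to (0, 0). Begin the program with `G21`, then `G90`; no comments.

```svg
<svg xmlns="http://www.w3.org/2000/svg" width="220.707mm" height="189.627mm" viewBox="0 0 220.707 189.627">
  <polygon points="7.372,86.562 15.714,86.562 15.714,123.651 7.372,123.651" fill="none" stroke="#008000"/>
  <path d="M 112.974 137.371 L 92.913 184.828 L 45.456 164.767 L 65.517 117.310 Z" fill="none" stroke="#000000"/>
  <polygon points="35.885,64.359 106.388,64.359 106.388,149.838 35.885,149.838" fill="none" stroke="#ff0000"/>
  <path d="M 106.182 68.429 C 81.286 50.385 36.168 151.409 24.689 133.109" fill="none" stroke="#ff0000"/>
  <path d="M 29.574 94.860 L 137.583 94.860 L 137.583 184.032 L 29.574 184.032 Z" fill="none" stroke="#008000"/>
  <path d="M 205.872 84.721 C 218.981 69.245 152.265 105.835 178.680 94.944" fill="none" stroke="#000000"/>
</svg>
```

G21
G90
G00 X7.372 Y103.065
M3 S257
G1 X15.714 Y103.065 F4368
G1 X15.714 Y65.976 F4368
G1 X7.372 Y65.976 F4368
G1 X7.372 Y103.065 F4368
G00 X112.974 Y52.256
M3 S419
G1 X92.913 Y4.799 F2437
G1 X45.456 Y24.860 F2437
G1 X65.517 Y72.317 F2437
G1 X112.974 Y52.256 F2437
G00 X35.885 Y125.268
M3 S757
G1 X106.388 Y125.268 F1417
G1 X106.388 Y39.789 F1417
G1 X35.885 Y39.789 F1417
G1 X35.885 Y125.268 F1417
G00 X106.182 Y121.198
M3 S757
G1 X84.560 Y116.131 F1417
G1 X60.404 Y88.762 F1417
G1 X38.764 Y61.441 F1417
G1 X24.689 Y56.518 F1417
G00 X29.574 Y94.767
M3 S257
G1 X137.583 Y94.767 F4368
G1 X137.583 Y5.595 F4368
G1 X29.574 Y5.595 F4368
G1 X29.574 Y94.767 F4368
G00 X205.872 Y104.906
M3 S419
G1 X203.439 Y108.306 F2437
G1 X187.286 Y101.514 F2437
G1 X173.628 Y93.862 F2437
G1 X178.680 Y94.683 F2437
M5
G00 X0.000 Y0.000

viewBox `0 0 220.707 189.627` with mm width/height → 1 unit = 1 mm. Flip: y_m = 189.627 − y_svg.

**Shape 1** — `<polygon>` rectangle, stroke `#008000` → engrave (S257, F4368). Machine vertices: (7.372,103.065) → (15.714,103.065) → (15.714,65.976) → (7.372,65.976) → (7.372,103.065). Closed: final G1 returns to the first vertex.

**Shape 2** — `<path>` regular polygon, stroke `#000000` → score (S419, F2437). Machine vertices: (112.974,52.256) → (92.913,4.799) → (45.456,24.860) → (65.517,72.317) → (112.974,52.256). Closed: final G1 returns to the first vertex.

**Shape 3** — `<polygon>` rectangle, stroke `#ff0000` → cut (S757, F1417). Machine vertices: (35.885,125.268) → (106.388,125.268) → (106.388,39.789) → (35.885,39.789) → (35.885,125.268). Closed: final G1 returns to the first vertex.

**Shape 4** — `<path>` cubic bezier, stroke `#ff0000` → cut (S757, F1417). Control points (SVG): P0=(106.182,68.429), P1=(81.286,50.385), P2=(36.168,151.409), P3=(24.689,133.109); sampled at t=k/4. Machine vertices: (106.182,121.198) → (84.560,116.131) → (60.404,88.762) → (38.764,61.441) → (24.689,56.518). Open path.

**Shape 5** — `<path>` rectangle, stroke `#008000` → engrave (S257, F4368). Machine vertices: (29.574,94.767) → (137.583,94.767) → (137.583,5.595) → (29.574,5.595) → (29.574,94.767). Closed: final G1 returns to the first vertex.

**Shape 6** — `<path>` cubic bezier, stroke `#000000` → score (S419, F2437). Control points (SVG): P0=(205.872,84.721), P1=(218.981,69.245), P2=(152.265,105.835), P3=(178.680,94.944); sampled at t=k/4. Machine vertices: (205.872,104.906) → (203.439,108.306) → (187.286,101.514) → (173.628,93.862) → (178.680,94.683). Open path.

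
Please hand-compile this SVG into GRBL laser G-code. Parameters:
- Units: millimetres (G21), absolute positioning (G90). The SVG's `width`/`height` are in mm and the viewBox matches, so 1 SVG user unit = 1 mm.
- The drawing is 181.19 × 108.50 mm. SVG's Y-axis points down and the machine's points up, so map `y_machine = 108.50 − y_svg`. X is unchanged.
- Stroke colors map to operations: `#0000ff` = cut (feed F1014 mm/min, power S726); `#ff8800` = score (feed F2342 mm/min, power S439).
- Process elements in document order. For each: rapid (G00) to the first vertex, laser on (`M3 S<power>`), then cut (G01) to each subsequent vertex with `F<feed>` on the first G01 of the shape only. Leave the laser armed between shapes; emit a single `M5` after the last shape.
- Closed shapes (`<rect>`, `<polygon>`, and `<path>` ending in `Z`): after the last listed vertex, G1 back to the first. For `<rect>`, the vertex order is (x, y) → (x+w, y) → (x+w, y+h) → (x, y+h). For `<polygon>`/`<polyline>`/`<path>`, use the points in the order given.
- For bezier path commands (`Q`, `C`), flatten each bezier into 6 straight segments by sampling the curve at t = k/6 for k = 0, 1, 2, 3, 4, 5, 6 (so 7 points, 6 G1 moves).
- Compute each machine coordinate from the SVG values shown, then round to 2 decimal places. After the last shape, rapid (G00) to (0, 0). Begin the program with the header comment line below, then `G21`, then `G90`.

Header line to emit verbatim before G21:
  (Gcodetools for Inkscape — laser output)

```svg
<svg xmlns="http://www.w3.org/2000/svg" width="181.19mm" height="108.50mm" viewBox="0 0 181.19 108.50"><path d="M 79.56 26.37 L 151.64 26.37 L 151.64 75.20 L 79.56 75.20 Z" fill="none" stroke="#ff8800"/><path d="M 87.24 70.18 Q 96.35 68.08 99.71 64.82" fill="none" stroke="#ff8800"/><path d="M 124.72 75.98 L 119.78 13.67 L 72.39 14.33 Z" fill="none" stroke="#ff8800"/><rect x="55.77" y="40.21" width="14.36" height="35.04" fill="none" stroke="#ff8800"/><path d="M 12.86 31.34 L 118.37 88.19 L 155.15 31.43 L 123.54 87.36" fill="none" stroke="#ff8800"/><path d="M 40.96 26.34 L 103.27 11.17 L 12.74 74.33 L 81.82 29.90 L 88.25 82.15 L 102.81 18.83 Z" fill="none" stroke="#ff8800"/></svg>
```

1 u = 1 mm; y_m = 108.50 − y.

[1] `<path>` rectangle, #ff8800→score S439 F2342: (79.56,82.13) → (151.64,82.13) → (151.64,33.30) → (79.56,33.30) → (79.56,82.13) (closed)

[2] `<path>` quadratic bezier, #ff8800→score S439 F2342: (87.24,38.32) → (90.12,39.05) → (92.67,39.85) → (94.91,40.71) → (96.83,41.64) → (98.43,42.63) → (99.71,43.68)

[3] `<path>` closed polygon, #ff8800→score S439 F2342: (124.72,32.52) → (119.78,94.83) → (72.39,94.17) → (124.72,32.52) (closed)

[4] `<rect>` rectangle, #ff8800→score S439 F2342: (55.77,68.29) → (70.13,68.29) → (70.13,33.25) → (55.77,33.25) → (55.77,68.29) (closed)

[5] `<path>` open polyline, #ff8800→score S439 F2342: (12.86,77.16) → (118.37,20.31) → (155.15,77.07) → (123.54,21.14)

[6] `<path>` closed polygon, #ff8800→score S439 F2342: (40.96,82.16) → (103.27,97.33) → (12.74,34.17) → (81.82,78.60) → (88.25,26.35) → (102.81,89.67) → (40.96,82.16) (closed)

(Gcodetools for Inkscape — laser output)
G21
G90
G00 X79.56 Y82.13
M3 S439
G01 X151.64 Y82.13 F2342
G01 X151.64 Y33.30
G01 X79.56 Y33.30
G01 X79.56 Y82.13
G00 X87.24 Y38.32
M3 S439
G01 X90.12 Y39.05 F2342
G01 X92.67 Y39.85
G01 X94.91 Y40.71
G01 X96.83 Y41.64
G01 X98.43 Y42.63
G01 X99.71 Y43.68
G00 X124.72 Y32.52
M3 S439
G01 X119.78 Y94.83 F2342
G01 X72.39 Y94.17
G01 X124.72 Y32.52
G00 X55.77 Y68.29
M3 S439
G01 X70.13 Y68.29 F2342
G01 X70.13 Y33.25
G01 X55.77 Y33.25
G01 X55.77 Y68.29
G00 X12.86 Y77.16
M3 S439
G01 X118.37 Y20.31 F2342
G01 X155.15 Y77.07
G01 X123.54 Y21.14
G00 X40.96 Y82.16
M3 S439
G01 X103.27 Y97.33 F2342
G01 X12.74 Y34.17
G01 X81.82 Y78.60
G01 X88.25 Y26.35
G01 X102.81 Y89.67
G01 X40.96 Y82.16
M5
G00 X0.00 Y0.00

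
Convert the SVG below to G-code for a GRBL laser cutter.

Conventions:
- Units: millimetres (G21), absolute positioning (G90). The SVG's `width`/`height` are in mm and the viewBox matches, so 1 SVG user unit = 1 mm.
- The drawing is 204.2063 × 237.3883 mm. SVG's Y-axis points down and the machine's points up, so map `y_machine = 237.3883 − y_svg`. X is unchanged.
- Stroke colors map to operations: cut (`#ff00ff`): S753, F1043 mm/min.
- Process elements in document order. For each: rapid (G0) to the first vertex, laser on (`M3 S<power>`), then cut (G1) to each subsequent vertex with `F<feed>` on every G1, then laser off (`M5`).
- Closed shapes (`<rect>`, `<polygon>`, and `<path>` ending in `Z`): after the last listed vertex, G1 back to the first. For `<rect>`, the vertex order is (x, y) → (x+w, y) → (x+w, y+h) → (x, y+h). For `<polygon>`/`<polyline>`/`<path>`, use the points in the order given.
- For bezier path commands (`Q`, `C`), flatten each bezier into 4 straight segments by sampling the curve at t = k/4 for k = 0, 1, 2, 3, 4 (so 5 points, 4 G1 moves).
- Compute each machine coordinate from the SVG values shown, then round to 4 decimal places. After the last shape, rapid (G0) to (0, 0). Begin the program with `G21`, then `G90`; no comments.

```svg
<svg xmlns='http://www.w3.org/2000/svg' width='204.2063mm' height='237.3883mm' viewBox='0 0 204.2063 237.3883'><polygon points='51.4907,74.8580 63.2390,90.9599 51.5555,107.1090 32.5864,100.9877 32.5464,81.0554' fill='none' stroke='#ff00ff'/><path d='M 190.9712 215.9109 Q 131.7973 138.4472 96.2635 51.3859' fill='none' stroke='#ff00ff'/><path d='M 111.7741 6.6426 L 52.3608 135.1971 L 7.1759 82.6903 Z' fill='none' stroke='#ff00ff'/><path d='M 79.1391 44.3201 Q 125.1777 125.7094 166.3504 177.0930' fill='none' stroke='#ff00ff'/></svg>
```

G21
G90
G0 X51.4907 Y162.5303
M3 S753
G1 X63.2390 Y146.4284 F1043
G1 X51.5555 Y130.2793 F1043
G1 X32.5864 Y136.4006 F1043
G1 X32.5464 Y156.3329 F1043
G1 X51.4907 Y162.5303 F1043
M5
G0 X190.9712 Y21.4774
M3 S753
G1 X162.8618 Y60.8091 F1043
G1 X137.7073 Y101.3405 F1043
G1 X115.5079 Y143.0716 F1043
G1 X96.2635 Y186.0024 F1043
M5
G0 X111.7741 Y230.7457
M3 S753
G1 X52.3608 Y102.1912 F1043
G1 X7.1759 Y154.6980 F1043
G1 X111.7741 Y230.7457 F1043
M5
G0 X79.1391 Y193.0682
M3 S753
G1 X101.8543 Y154.2489 F1043
G1 X123.9612 Y119.1803 F1043
G1 X145.4599 Y87.8625 F1043
G1 X166.3504 Y60.2953 F1043
M5
G0 X0.0000 Y0.0000

viewBox `0 0 204.2063 237.3883` with mm width/height → 1 unit = 1 mm. Flip: y_m = 237.3883 − y_svg.

**Shape 1** — `<polygon>` regular polygon, stroke `#ff00ff` → cut (S753, F1043). Machine vertices: (51.4907,162.5303) → (63.2390,146.4284) → (51.5555,130.2793) → (32.5864,136.4006) → (32.5464,156.3329) → (51.4907,162.5303). Closed: final G1 returns to the first vertex.

**Shape 2** — `<path>` quadratic bezier, stroke `#ff00ff` → cut (S753, F1043). Control points (SVG): P0=(190.9712,215.9109), P1=(131.7973,138.4472), P2=(96.2635,51.3859); sampled at t=k/4. Machine vertices: (190.9712,21.4774) → (162.8618,60.8091) → (137.7073,101.3405) → (115.5079,143.0716) → (96.2635,186.0024). Open path.

**Shape 3** — `<path>` closed polygon, stroke `#ff00ff` → cut (S753, F1043). Machine vertices: (111.7741,230.7457) → (52.3608,102.1912) → (7.1759,154.6980) → (111.7741,230.7457). Closed: final G1 returns to the first vertex.

**Shape 4** — `<path>` quadratic bezier, stroke `#ff00ff` → cut (S753, F1043). Control points (SVG): P0=(79.1391,44.3201), P1=(125.1777,125.7094), P2=(166.3504,177.0930); sampled at t=k/4. Machine vertices: (79.1391,193.0682) → (101.8543,154.2489) → (123.9612,119.1803) → (145.4599,87.8625) → (166.3504,60.2953). Open path.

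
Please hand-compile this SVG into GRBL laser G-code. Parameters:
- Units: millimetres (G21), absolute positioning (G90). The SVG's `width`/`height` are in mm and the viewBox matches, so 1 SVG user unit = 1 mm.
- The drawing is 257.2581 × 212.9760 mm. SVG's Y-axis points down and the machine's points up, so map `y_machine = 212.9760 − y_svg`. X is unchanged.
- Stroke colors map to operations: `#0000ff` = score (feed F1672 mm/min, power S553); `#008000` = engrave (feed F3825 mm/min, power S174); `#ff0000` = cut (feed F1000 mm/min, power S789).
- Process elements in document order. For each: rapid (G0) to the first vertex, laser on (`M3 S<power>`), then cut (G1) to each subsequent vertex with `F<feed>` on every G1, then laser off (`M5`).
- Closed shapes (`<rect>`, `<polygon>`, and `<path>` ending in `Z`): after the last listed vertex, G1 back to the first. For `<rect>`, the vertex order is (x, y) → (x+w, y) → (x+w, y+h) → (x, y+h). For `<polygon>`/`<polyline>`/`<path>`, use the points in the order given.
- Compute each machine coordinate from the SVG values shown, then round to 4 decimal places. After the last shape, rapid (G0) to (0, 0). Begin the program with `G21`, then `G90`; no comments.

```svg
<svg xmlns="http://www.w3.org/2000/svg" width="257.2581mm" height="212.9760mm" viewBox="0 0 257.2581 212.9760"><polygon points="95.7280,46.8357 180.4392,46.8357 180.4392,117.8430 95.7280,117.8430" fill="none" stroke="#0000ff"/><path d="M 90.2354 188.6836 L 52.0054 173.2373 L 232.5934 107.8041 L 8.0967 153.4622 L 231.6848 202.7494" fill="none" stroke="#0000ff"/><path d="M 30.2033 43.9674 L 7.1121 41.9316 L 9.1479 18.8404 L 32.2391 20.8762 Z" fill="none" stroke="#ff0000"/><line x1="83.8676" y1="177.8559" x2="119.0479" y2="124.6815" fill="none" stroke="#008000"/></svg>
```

1 u = 1 mm; y_m = 212.9760 − y.

[1] `<polygon>` rectangle, #0000ff→score S553 F1672: (95.7280,166.1403) → (180.4392,166.1403) → (180.4392,95.1330) → (95.7280,95.1330) → (95.7280,166.1403) (closed)

[2] `<path>` open polyline, #0000ff→score S553 F1672: (90.2354,24.2924) → (52.0054,39.7387) → (232.5934,105.1719) → (8.0967,59.5138) → (231.6848,10.2266)

[3] `<path>` regular polygon, #ff0000→cut S789 F1000: (30.2033,169.0086) → (7.1121,171.0444) → (9.1479,194.1356) → (32.2391,192.0998) → (30.2033,169.0086) (closed)

[4] `<line>` line segment, #008000→engrave S174 F3825: (83.8676,35.1201) → (119.0479,88.2945)

G21
G90
G0 X95.7280 Y166.1403
M3 S553
G1 X180.4392 Y166.1403 F1672
G1 X180.4392 Y95.1330 F1672
G1 X95.7280 Y95.1330 F1672
G1 X95.7280 Y166.1403 F1672
M5
G0 X90.2354 Y24.2924
M3 S553
G1 X52.0054 Y39.7387 F1672
G1 X232.5934 Y105.1719 F1672
G1 X8.0967 Y59.5138 F1672
G1 X231.6848 Y10.2266 F1672
M5
G0 X30.2033 Y169.0086
M3 S789
G1 X7.1121 Y171.0444 F1000
G1 X9.1479 Y194.1356 F1000
G1 X32.2391 Y192.0998 F1000
G1 X30.2033 Y169.0086 F1000
M5
G0 X83.8676 Y35.1201
M3 S174
G1 X119.0479 Y88.2945 F3825
M5
G0 X0.0000 Y0.0000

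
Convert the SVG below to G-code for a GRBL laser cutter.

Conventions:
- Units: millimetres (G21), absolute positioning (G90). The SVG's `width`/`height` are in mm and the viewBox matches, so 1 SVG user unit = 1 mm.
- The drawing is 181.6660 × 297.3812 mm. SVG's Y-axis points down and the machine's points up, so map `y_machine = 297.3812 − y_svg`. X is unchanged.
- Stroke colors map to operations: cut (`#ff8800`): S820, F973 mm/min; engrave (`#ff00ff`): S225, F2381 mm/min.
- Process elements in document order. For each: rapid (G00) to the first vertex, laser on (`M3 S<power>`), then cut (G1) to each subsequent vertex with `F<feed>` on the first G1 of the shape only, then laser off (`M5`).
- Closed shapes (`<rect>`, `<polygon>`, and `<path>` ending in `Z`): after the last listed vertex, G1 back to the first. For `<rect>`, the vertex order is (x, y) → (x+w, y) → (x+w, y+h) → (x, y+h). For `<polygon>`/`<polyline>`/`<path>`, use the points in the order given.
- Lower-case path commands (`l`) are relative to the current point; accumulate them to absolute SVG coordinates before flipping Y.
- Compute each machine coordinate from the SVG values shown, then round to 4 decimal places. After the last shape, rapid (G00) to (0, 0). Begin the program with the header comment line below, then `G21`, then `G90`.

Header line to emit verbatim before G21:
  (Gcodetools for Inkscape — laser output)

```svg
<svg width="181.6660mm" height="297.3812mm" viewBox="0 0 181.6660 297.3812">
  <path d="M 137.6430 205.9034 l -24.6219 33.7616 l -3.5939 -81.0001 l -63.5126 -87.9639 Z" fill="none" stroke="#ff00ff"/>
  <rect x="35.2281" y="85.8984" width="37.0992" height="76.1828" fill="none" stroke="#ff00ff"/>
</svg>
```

(Gcodetools for Inkscape — laser output)
G21
G90
G00 X137.6430 Y91.4778
M3 S225
G1 X113.0211 Y57.7162 F2381
G1 X109.4272 Y138.7163
G1 X45.9146 Y226.6802
G1 X137.6430 Y91.4778
M5
G00 X35.2281 Y211.4828
M3 S225
G1 X72.3273 Y211.4828 F2381
G1 X72.3273 Y135.3000
G1 X35.2281 Y135.3000
G1 X35.2281 Y211.4828
M5
G00 X0.0000 Y0.0000

1 u = 1 mm; y_m = 297.3812 − y.

[1] `<path>` closed polygon, #ff00ff→engrave S225 F2381: (137.6430,91.4778) → (113.0211,57.7162) → (109.4272,138.7163) → (45.9146,226.6802) → (137.6430,91.4778) (closed)

[2] `<rect>` rectangle, #ff00ff→engrave S225 F2381: (35.2281,211.4828) → (72.3273,211.4828) → (72.3273,135.3000) → (35.2281,135.3000) → (35.2281,211.4828) (closed)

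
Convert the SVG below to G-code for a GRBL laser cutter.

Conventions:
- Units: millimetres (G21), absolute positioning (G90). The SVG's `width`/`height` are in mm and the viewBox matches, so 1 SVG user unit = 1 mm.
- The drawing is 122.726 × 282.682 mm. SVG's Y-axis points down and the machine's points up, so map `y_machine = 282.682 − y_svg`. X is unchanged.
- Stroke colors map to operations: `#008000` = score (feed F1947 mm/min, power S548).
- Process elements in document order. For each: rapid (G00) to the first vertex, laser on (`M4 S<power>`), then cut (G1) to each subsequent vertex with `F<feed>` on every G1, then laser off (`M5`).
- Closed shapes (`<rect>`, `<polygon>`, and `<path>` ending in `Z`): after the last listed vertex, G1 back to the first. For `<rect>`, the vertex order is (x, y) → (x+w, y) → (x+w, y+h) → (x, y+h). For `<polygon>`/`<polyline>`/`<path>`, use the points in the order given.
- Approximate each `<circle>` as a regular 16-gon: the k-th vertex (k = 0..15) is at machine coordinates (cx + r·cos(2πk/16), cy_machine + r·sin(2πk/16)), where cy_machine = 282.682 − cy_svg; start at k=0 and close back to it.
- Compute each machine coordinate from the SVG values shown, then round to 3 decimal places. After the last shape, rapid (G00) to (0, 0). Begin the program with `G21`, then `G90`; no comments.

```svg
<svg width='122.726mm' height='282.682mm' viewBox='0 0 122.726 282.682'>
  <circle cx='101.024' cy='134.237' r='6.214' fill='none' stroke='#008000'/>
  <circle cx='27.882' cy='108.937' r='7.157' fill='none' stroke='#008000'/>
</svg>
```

viewBox `0 0 122.726 282.682` with mm width/height → 1 unit = 1 mm. Flip: y_m = 282.682 − y_svg.

**Shape 1** — `<circle>` circle, stroke `#008000` → score (S548, F1947). Machine vertices: (107.238,148.445) → (106.765,150.823) → (105.418,152.839) → (103.402,154.186) → (101.024,154.659) → (98.646,154.186) → (96.630,152.839) → (95.283,150.823) → (94.810,148.445) → (95.283,146.067) → (96.630,144.051) → (98.646,142.704) → (101.024,142.231) → (103.402,142.704) → (105.418,144.051) → (106.765,146.067) → (107.238,148.445). Closed: final G1 returns to the first vertex.

**Shape 2** — `<circle>` circle, stroke `#008000` → score (S548, F1947). Machine vertices: (35.039,173.745) → (34.494,176.484) → (32.943,178.806) → (30.621,180.357) → (27.882,180.902) → (25.143,180.357) → (22.821,178.806) → (21.270,176.484) → (20.725,173.745) → (21.270,171.006) → (22.821,168.684) → (25.143,167.133) → (27.882,166.588) → (30.621,167.133) → (32.943,168.684) → (34.494,171.006) → (35.039,173.745). Closed: final G1 returns to the first vertex.

G21
G90
G00 X107.238 Y148.445
M4 S548
G1 X106.765 Y150.823 F1947
G1 X105.418 Y152.839 F1947
G1 X103.402 Y154.186 F1947
G1 X101.024 Y154.659 F1947
G1 X98.646 Y154.186 F1947
G1 X96.630 Y152.839 F1947
G1 X95.283 Y150.823 F1947
G1 X94.810 Y148.445 F1947
G1 X95.283 Y146.067 F1947
G1 X96.630 Y144.051 F1947
G1 X98.646 Y142.704 F1947
G1 X101.024 Y142.231 F1947
G1 X103.402 Y142.704 F1947
G1 X105.418 Y144.051 F1947
G1 X106.765 Y146.067 F1947
G1 X107.238 Y148.445 F1947
M5
G00 X35.039 Y173.745
M4 S548
G1 X34.494 Y176.484 F1947
G1 X32.943 Y178.806 F1947
G1 X30.621 Y180.357 F1947
G1 X27.882 Y180.902 F1947
G1 X25.143 Y180.357 F1947
G1 X22.821 Y178.806 F1947
G1 X21.270 Y176.484 F1947
G1 X20.725 Y173.745 F1947
G1 X21.270 Y171.006 F1947
G1 X22.821 Y168.684 F1947
G1 X25.143 Y167.133 F1947
G1 X27.882 Y166.588 F1947
G1 X30.621 Y167.133 F1947
G1 X32.943 Y168.684 F1947
G1 X34.494 Y171.006 F1947
G1 X35.039 Y173.745 F1947
M5
G00 X0.000 Y0.000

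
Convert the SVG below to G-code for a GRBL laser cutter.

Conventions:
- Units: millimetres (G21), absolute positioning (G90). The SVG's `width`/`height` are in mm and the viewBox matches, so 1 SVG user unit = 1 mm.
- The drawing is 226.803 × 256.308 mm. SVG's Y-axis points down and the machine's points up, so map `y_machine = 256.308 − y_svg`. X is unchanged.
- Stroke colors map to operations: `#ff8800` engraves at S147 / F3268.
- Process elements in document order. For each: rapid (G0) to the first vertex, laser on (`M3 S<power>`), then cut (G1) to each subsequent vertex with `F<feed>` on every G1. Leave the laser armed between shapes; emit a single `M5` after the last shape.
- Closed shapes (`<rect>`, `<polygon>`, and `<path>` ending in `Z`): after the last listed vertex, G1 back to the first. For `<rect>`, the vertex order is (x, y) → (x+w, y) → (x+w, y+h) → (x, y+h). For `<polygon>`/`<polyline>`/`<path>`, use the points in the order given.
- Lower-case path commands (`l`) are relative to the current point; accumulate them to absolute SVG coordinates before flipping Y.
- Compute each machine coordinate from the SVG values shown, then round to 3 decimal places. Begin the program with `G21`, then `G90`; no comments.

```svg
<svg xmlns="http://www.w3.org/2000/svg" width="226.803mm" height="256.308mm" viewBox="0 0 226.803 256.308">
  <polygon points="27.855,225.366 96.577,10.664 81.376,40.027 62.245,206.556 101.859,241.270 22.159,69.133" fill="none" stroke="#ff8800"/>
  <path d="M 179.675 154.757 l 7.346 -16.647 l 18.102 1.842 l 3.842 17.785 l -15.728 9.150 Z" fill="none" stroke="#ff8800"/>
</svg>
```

G21
G90
G0 X27.855 Y30.942
M3 S147
G1 X96.577 Y245.644 F3268
G1 X81.376 Y216.281 F3268
G1 X62.245 Y49.752 F3268
G1 X101.859 Y15.038 F3268
G1 X22.159 Y187.175 F3268
G1 X27.855 Y30.942 F3268
G0 X179.675 Y101.551
M3 S147
G1 X187.021 Y118.198 F3268
G1 X205.123 Y116.356 F3268
G1 X208.965 Y98.571 F3268
G1 X193.237 Y89.421 F3268
G1 X179.675 Y101.551 F3268
M5

1 u = 1 mm; y_m = 256.308 − y.

[1] `<polygon>` closed polygon, #ff8800→engrave S147 F3268: (27.855,30.942) → (96.577,245.644) → (81.376,216.281) → (62.245,49.752) → (101.859,15.038) → (22.159,187.175) → (27.855,30.942) (closed)

[2] `<path>` regular polygon, #ff8800→engrave S147 F3268: (179.675,101.551) → (187.021,118.198) → (205.123,116.356) → (208.965,98.571) → (193.237,89.421) → (179.675,101.551) (closed)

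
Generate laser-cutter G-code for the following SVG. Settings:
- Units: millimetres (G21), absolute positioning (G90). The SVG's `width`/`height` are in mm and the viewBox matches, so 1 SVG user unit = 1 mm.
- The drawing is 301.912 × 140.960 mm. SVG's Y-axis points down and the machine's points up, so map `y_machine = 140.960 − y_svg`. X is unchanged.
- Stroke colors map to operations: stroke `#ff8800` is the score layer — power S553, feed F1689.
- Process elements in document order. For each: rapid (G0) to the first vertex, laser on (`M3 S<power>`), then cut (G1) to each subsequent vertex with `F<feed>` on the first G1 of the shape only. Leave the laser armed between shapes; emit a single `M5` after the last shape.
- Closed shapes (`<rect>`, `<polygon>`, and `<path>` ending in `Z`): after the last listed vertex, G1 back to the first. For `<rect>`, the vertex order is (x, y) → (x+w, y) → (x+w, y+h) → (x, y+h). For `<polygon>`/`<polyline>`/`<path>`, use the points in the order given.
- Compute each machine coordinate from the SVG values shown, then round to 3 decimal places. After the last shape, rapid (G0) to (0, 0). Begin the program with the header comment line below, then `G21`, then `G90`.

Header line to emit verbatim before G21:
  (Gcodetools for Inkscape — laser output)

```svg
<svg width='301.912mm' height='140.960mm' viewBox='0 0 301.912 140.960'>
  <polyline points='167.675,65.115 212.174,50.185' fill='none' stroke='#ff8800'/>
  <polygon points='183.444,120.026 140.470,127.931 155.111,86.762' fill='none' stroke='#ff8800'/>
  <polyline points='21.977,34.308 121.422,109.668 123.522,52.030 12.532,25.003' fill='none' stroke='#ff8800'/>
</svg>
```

viewBox `0 0 301.912 140.960` with mm width/height → 1 unit = 1 mm. Flip: y_m = 140.960 − y_svg.

**Shape 1** — `<polyline>` line segment, stroke `#ff8800` → score (S553, F1689). Machine vertices: (167.675,75.845) → (212.174,90.775). Open path.

**Shape 2** — `<polygon>` regular polygon, stroke `#ff8800` → score (S553, F1689). Machine vertices: (183.444,20.934) → (140.470,13.029) → (155.111,54.198) → (183.444,20.934). Closed: final G1 returns to the first vertex.

**Shape 3** — `<polyline>` open polyline, stroke `#ff8800` → score (S553, F1689). Machine vertices: (21.977,106.652) → (121.422,31.292) → (123.522,88.930) → (12.532,115.957). Open path.

(Gcodetools for Inkscape — laser output)
G21
G90
G0 X167.675 Y75.845
M3 S553
G1 X212.174 Y90.775 F1689
G0 X183.444 Y20.934
M3 S553
G1 X140.470 Y13.029 F1689
G1 X155.111 Y54.198
G1 X183.444 Y20.934
G0 X21.977 Y106.652
M3 S553
G1 X121.422 Y31.292 F1689
G1 X123.522 Y88.930
G1 X12.532 Y115.957
M5
G0 X0.000 Y0.000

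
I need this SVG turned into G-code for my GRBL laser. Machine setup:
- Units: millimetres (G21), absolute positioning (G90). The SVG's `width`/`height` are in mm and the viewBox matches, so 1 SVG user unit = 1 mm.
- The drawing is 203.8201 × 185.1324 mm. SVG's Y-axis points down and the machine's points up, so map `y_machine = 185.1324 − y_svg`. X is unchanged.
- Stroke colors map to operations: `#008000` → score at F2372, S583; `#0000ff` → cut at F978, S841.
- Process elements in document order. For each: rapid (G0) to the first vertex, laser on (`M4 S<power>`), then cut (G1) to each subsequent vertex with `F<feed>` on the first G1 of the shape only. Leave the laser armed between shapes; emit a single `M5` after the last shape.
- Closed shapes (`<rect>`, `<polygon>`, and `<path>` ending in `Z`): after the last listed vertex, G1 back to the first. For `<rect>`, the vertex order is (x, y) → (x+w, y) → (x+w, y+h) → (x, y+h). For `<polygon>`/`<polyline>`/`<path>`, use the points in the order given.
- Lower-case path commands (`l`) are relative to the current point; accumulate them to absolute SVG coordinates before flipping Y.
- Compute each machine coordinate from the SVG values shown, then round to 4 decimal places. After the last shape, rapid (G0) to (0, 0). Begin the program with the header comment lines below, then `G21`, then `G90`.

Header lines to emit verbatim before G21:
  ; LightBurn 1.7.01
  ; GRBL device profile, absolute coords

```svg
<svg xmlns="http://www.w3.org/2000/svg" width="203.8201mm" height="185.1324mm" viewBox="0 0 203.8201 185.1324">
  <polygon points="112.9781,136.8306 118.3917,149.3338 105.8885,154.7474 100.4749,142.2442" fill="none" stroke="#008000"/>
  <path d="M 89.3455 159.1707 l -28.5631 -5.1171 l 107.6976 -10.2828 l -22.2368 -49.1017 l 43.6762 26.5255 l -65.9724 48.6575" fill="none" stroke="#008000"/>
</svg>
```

1 u = 1 mm; y_m = 185.1324 − y.

[1] `<polygon>` regular polygon, #008000→score S583 F2372: (112.9781,48.3018) → (118.3917,35.7986) → (105.8885,30.3850) → (100.4749,42.8882) → (112.9781,48.3018) (closed)

[2] `<path>` open polyline, #008000→score S583 F2372: (89.3455,25.9617) → (60.7824,31.0788) → (168.4800,41.3616) → (146.2432,90.4633) → (189.9194,63.9378) → (123.9470,15.2803)

; LightBurn 1.7.01
; GRBL device profile, absolute coords
G21
G90
G0 X112.9781 Y48.3018
M4 S583
G1 X118.3917 Y35.7986 F2372
G1 X105.8885 Y30.3850
G1 X100.4749 Y42.8882
G1 X112.9781 Y48.3018
G0 X89.3455 Y25.9617
M4 S583
G1 X60.7824 Y31.0788 F2372
G1 X168.4800 Y41.3616
G1 X146.2432 Y90.4633
G1 X189.9194 Y63.9378
G1 X123.9470 Y15.2803
M5
G0 X0.0000 Y0.0000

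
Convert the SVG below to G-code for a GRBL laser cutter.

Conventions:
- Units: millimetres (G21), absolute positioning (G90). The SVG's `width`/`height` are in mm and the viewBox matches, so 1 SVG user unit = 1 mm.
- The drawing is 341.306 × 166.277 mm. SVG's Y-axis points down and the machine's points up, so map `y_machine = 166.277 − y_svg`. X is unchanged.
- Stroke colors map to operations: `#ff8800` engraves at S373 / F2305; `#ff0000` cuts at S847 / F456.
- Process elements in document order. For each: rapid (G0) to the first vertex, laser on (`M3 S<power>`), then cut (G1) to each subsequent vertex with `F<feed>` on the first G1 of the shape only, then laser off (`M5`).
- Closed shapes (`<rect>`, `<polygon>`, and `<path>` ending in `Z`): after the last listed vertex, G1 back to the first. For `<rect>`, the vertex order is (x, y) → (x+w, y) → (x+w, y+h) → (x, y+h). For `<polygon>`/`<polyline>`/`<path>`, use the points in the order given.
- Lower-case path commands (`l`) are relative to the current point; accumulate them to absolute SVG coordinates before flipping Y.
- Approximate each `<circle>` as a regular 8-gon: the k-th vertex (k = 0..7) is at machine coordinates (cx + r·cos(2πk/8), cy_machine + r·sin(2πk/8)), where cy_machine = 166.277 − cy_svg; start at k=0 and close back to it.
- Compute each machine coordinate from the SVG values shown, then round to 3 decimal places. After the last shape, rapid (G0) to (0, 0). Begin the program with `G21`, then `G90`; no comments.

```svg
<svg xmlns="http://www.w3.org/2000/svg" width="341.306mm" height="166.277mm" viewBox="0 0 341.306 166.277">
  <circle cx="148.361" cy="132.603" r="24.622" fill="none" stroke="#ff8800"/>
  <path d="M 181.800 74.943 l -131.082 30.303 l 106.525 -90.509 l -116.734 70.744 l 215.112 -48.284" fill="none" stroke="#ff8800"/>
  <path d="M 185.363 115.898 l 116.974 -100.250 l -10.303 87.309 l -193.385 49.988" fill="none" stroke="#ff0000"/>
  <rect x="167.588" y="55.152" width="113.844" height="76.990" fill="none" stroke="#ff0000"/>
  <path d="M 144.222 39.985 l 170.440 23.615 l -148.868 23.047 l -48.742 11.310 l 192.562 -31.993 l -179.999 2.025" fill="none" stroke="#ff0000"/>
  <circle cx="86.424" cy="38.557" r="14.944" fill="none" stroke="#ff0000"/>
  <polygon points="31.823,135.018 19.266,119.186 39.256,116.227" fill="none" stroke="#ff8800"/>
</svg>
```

G21
G90
G0 X172.983 Y33.674
M3 S373
G1 X165.771 Y51.084 F2305
G1 X148.361 Y58.296
G1 X130.951 Y51.084
G1 X123.739 Y33.674
G1 X130.951 Y16.264
G1 X148.361 Y9.052
G1 X165.771 Y16.264
G1 X172.983 Y33.674
M5
G0 X181.800 Y91.334
M3 S373
G1 X50.718 Y61.031 F2305
G1 X157.243 Y151.540
G1 X40.509 Y80.796
G1 X255.621 Y129.080
M5
G0 X185.363 Y50.379
M3 S847
G1 X302.337 Y150.629 F456
G1 X292.034 Y63.320
G1 X98.649 Y13.332
M5
G0 X167.588 Y111.125
M3 S847
G1 X281.432 Y111.125 F456
G1 X281.432 Y34.135
G1 X167.588 Y34.135
G1 X167.588 Y111.125
M5
G0 X144.222 Y126.292
M3 S847
G1 X314.662 Y102.677 F456
G1 X165.794 Y79.630
G1 X117.052 Y68.320
G1 X309.614 Y100.313
G1 X129.615 Y98.288
M5
G0 X101.368 Y127.720
M3 S847
G1 X96.991 Y138.287 F456
G1 X86.424 Y142.664
G1 X75.857 Y138.287
G1 X71.480 Y127.720
G1 X75.857 Y117.153
G1 X86.424 Y112.776
G1 X96.991 Y117.153
G1 X101.368 Y127.720
M5
G0 X31.823 Y31.259
M3 S373
G1 X19.266 Y47.091 F2305
G1 X39.256 Y50.050
G1 X31.823 Y31.259
M5
G0 X0.000 Y0.000

viewBox `0 0 341.306 166.277` with mm width/height → 1 unit = 1 mm. Flip: y_m = 166.277 − y_svg.

**Shape 1** — `<circle>` circle, stroke `#ff8800` → engrave (S373, F2305). Machine vertices: (172.983,33.674) → (165.771,51.084) → (148.361,58.296) → (130.951,51.084) → (123.739,33.674) → (130.951,16.264) → (148.361,9.052) → (165.771,16.264) → (172.983,33.674). Closed: final G1 returns to the first vertex.

**Shape 2** — `<path>` open polyline, stroke `#ff8800` → engrave (S373, F2305). Machine vertices: (181.800,91.334) → (50.718,61.031) → (157.243,151.540) → (40.509,80.796) → (255.621,129.080). Open path.

**Shape 3** — `<path>` open polyline, stroke `#ff0000` → cut (S847, F456). Machine vertices: (185.363,50.379) → (302.337,150.629) → (292.034,63.320) → (98.649,13.332). Open path.

**Shape 4** — `<rect>` rectangle, stroke `#ff0000` → cut (S847, F456). Machine vertices: (167.588,111.125) → (281.432,111.125) → (281.432,34.135) → (167.588,34.135) → (167.588,111.125). Closed: final G1 returns to the first vertex.

**Shape 5** — `<path>` open polyline, stroke `#ff0000` → cut (S847, F456). Machine vertices: (144.222,126.292) → (314.662,102.677) → (165.794,79.630) → (117.052,68.320) → (309.614,100.313) → (129.615,98.288). Open path.

**Shape 6** — `<circle>` circle, stroke `#ff0000` → cut (S847, F456). Machine vertices: (101.368,127.720) → (96.991,138.287) → (86.424,142.664) → (75.857,138.287) → (71.480,127.720) → (75.857,117.153) → (86.424,112.776) → (96.991,117.153) → (101.368,127.720). Closed: final G1 returns to the first vertex.

**Shape 7** — `<polygon>` regular polygon, stroke `#ff8800` → engrave (S373, F2305). Machine vertices: (31.823,31.259) → (19.266,47.091) → (39.256,50.050) → (31.823,31.259). Closed: final G1 returns to the first vertex.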